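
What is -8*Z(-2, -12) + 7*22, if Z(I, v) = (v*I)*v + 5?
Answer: 2418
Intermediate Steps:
Z(I, v) = 5 + I*v**2 (Z(I, v) = (I*v)*v + 5 = I*v**2 + 5 = 5 + I*v**2)
-8*Z(-2, -12) + 7*22 = -8*(5 - 2*(-12)**2) + 7*22 = -8*(5 - 2*144) + 154 = -8*(5 - 288) + 154 = -8*(-283) + 154 = 2264 + 154 = 2418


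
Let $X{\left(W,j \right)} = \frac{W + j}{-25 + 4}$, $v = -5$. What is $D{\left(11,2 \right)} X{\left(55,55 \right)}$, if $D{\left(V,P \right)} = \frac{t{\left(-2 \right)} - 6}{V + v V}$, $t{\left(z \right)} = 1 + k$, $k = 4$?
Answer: $- \frac{5}{42} \approx -0.11905$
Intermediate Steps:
$t{\left(z \right)} = 5$ ($t{\left(z \right)} = 1 + 4 = 5$)
$X{\left(W,j \right)} = - \frac{W}{21} - \frac{j}{21}$ ($X{\left(W,j \right)} = \frac{W + j}{-21} = \left(W + j\right) \left(- \frac{1}{21}\right) = - \frac{W}{21} - \frac{j}{21}$)
$D{\left(V,P \right)} = \frac{1}{4 V}$ ($D{\left(V,P \right)} = \frac{5 - 6}{V - 5 V} = - \frac{1}{\left(-4\right) V} = - \frac{-1}{4 V} = \frac{1}{4 V}$)
$D{\left(11,2 \right)} X{\left(55,55 \right)} = \frac{1}{4 \cdot 11} \left(\left(- \frac{1}{21}\right) 55 - \frac{55}{21}\right) = \frac{1}{4} \cdot \frac{1}{11} \left(- \frac{55}{21} - \frac{55}{21}\right) = \frac{1}{44} \left(- \frac{110}{21}\right) = - \frac{5}{42}$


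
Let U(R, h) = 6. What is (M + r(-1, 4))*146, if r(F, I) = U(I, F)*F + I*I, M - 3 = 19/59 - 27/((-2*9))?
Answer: 127677/59 ≈ 2164.0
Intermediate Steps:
M = 569/118 (M = 3 + (19/59 - 27/((-2*9))) = 3 + (19*(1/59) - 27/(-18)) = 3 + (19/59 - 27*(-1/18)) = 3 + (19/59 + 3/2) = 3 + 215/118 = 569/118 ≈ 4.8220)
r(F, I) = I² + 6*F (r(F, I) = 6*F + I*I = 6*F + I² = I² + 6*F)
(M + r(-1, 4))*146 = (569/118 + (4² + 6*(-1)))*146 = (569/118 + (16 - 6))*146 = (569/118 + 10)*146 = (1749/118)*146 = 127677/59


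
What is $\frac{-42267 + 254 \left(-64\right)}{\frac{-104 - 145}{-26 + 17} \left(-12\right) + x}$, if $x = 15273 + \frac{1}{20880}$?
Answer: $- \frac{1221960240}{311968081} \approx -3.9169$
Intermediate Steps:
$x = \frac{318900241}{20880}$ ($x = 15273 + \frac{1}{20880} = \frac{318900241}{20880} \approx 15273.0$)
$\frac{-42267 + 254 \left(-64\right)}{\frac{-104 - 145}{-26 + 17} \left(-12\right) + x} = \frac{-42267 + 254 \left(-64\right)}{\frac{-104 - 145}{-26 + 17} \left(-12\right) + \frac{318900241}{20880}} = \frac{-42267 - 16256}{- \frac{249}{-9} \left(-12\right) + \frac{318900241}{20880}} = - \frac{58523}{\left(-249\right) \left(- \frac{1}{9}\right) \left(-12\right) + \frac{318900241}{20880}} = - \frac{58523}{\frac{83}{3} \left(-12\right) + \frac{318900241}{20880}} = - \frac{58523}{-332 + \frac{318900241}{20880}} = - \frac{58523}{\frac{311968081}{20880}} = \left(-58523\right) \frac{20880}{311968081} = - \frac{1221960240}{311968081}$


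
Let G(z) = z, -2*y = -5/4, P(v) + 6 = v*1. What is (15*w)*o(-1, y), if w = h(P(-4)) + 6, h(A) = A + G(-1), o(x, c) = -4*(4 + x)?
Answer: 900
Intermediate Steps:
P(v) = -6 + v (P(v) = -6 + v*1 = -6 + v)
y = 5/8 (y = -(-5)/(2*4) = -½*(-5/4) = 5/8 ≈ 0.62500)
o(x, c) = -16 - 4*x
h(A) = -1 + A (h(A) = A - 1 = -1 + A)
w = -5 (w = (-1 + (-6 - 4)) + 6 = (-1 - 10) + 6 = -11 + 6 = -5)
(15*w)*o(-1, y) = (15*(-5))*(-16 - 4*(-1)) = -75*(-16 + 4) = -75*(-12) = 900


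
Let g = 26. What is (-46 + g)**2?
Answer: 400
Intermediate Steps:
(-46 + g)**2 = (-46 + 26)**2 = (-20)**2 = 400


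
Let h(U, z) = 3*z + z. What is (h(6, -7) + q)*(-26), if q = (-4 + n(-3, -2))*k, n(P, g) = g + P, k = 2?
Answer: 1196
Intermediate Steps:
h(U, z) = 4*z
n(P, g) = P + g
q = -18 (q = (-4 + (-3 - 2))*2 = (-4 - 5)*2 = -9*2 = -18)
(h(6, -7) + q)*(-26) = (4*(-7) - 18)*(-26) = (-28 - 18)*(-26) = -46*(-26) = 1196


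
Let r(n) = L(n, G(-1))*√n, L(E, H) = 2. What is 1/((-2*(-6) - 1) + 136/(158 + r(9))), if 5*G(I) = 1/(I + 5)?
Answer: 41/485 ≈ 0.084536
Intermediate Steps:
G(I) = 1/(5*(5 + I)) (G(I) = 1/(5*(I + 5)) = 1/(5*(5 + I)))
r(n) = 2*√n
1/((-2*(-6) - 1) + 136/(158 + r(9))) = 1/((-2*(-6) - 1) + 136/(158 + 2*√9)) = 1/((12 - 1) + 136/(158 + 2*3)) = 1/(11 + 136/(158 + 6)) = 1/(11 + 136/164) = 1/(11 + 136*(1/164)) = 1/(11 + 34/41) = 1/(485/41) = 41/485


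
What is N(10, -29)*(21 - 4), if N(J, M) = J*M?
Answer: -4930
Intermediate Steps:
N(10, -29)*(21 - 4) = (10*(-29))*(21 - 4) = -290*17 = -4930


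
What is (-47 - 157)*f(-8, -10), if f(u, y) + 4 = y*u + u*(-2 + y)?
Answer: -35088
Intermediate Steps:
f(u, y) = -4 + u*y + u*(-2 + y) (f(u, y) = -4 + (y*u + u*(-2 + y)) = -4 + (u*y + u*(-2 + y)) = -4 + u*y + u*(-2 + y))
(-47 - 157)*f(-8, -10) = (-47 - 157)*(-4 - 2*(-8) + 2*(-8)*(-10)) = -204*(-4 + 16 + 160) = -204*172 = -35088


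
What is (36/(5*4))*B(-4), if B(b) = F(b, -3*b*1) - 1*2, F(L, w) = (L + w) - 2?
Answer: 36/5 ≈ 7.2000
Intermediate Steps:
F(L, w) = -2 + L + w
B(b) = -4 - 2*b (B(b) = (-2 + b - 3*b*1) - 1*2 = (-2 + b - 3*b) - 2 = (-2 - 2*b) - 2 = -4 - 2*b)
(36/(5*4))*B(-4) = (36/(5*4))*(-4 - 2*(-4)) = (36/20)*(-4 + 8) = ((1/20)*36)*4 = (9/5)*4 = 36/5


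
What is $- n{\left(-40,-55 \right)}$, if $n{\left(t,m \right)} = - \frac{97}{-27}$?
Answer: $- \frac{97}{27} \approx -3.5926$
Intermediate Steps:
$n{\left(t,m \right)} = \frac{97}{27}$ ($n{\left(t,m \right)} = \left(-97\right) \left(- \frac{1}{27}\right) = \frac{97}{27}$)
$- n{\left(-40,-55 \right)} = \left(-1\right) \frac{97}{27} = - \frac{97}{27}$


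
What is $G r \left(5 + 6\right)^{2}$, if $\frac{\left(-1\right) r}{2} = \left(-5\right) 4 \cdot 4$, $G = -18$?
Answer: $-348480$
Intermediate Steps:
$r = 160$ ($r = - 2 \left(-5\right) 4 \cdot 4 = - 2 \left(\left(-20\right) 4\right) = \left(-2\right) \left(-80\right) = 160$)
$G r \left(5 + 6\right)^{2} = \left(-18\right) 160 \left(5 + 6\right)^{2} = - 2880 \cdot 11^{2} = \left(-2880\right) 121 = -348480$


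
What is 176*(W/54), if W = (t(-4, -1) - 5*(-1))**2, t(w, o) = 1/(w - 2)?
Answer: 18502/243 ≈ 76.140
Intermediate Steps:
t(w, o) = 1/(-2 + w)
W = 841/36 (W = (1/(-2 - 4) - 5*(-1))**2 = (1/(-6) + 5)**2 = (-1/6 + 5)**2 = (29/6)**2 = 841/36 ≈ 23.361)
176*(W/54) = 176*((841/36)/54) = 176*((841/36)*(1/54)) = 176*(841/1944) = 18502/243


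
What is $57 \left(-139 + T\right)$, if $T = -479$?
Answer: $-35226$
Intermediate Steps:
$57 \left(-139 + T\right) = 57 \left(-139 - 479\right) = 57 \left(-618\right) = -35226$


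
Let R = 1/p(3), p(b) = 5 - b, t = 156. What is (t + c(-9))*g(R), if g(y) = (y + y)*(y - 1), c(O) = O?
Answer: -147/2 ≈ -73.500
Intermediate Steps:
R = ½ (R = 1/(5 - 1*3) = 1/(5 - 3) = 1/2 = ½ ≈ 0.50000)
g(y) = 2*y*(-1 + y) (g(y) = (2*y)*(-1 + y) = 2*y*(-1 + y))
(t + c(-9))*g(R) = (156 - 9)*(2*(½)*(-1 + ½)) = 147*(2*(½)*(-½)) = 147*(-½) = -147/2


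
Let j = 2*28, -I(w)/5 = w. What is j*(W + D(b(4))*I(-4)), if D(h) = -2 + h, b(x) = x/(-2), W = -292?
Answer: -20832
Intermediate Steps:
b(x) = -x/2 (b(x) = x*(-½) = -x/2)
I(w) = -5*w
j = 56
j*(W + D(b(4))*I(-4)) = 56*(-292 + (-2 - ½*4)*(-5*(-4))) = 56*(-292 + (-2 - 2)*20) = 56*(-292 - 4*20) = 56*(-292 - 80) = 56*(-372) = -20832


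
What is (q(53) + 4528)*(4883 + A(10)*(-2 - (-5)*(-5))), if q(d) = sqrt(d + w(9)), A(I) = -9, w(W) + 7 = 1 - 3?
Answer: 23210528 + 10252*sqrt(11) ≈ 2.3245e+7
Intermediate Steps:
w(W) = -9 (w(W) = -7 + (1 - 3) = -7 - 2 = -9)
q(d) = sqrt(-9 + d) (q(d) = sqrt(d - 9) = sqrt(-9 + d))
(q(53) + 4528)*(4883 + A(10)*(-2 - (-5)*(-5))) = (sqrt(-9 + 53) + 4528)*(4883 - 9*(-2 - (-5)*(-5))) = (sqrt(44) + 4528)*(4883 - 9*(-2 - 1*25)) = (2*sqrt(11) + 4528)*(4883 - 9*(-2 - 25)) = (4528 + 2*sqrt(11))*(4883 - 9*(-27)) = (4528 + 2*sqrt(11))*(4883 + 243) = (4528 + 2*sqrt(11))*5126 = 23210528 + 10252*sqrt(11)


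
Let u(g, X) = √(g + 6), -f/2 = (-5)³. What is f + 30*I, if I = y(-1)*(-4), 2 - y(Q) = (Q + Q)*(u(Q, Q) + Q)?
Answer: 250 - 240*√5 ≈ -286.66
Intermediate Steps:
f = 250 (f = -2*(-5)³ = -2*(-125) = 250)
u(g, X) = √(6 + g)
y(Q) = 2 - 2*Q*(Q + √(6 + Q)) (y(Q) = 2 - (Q + Q)*(√(6 + Q) + Q) = 2 - 2*Q*(Q + √(6 + Q)))
I = -8*√5 (I = (2 - 2*(-1)² - 2*(-1)*√(6 - 1))*(-4) = (2 - 2*1 - 2*(-1)*√5)*(-4) = (2 - 2 + 2*√5)*(-4) = (2*√5)*(-4) = -8*√5 ≈ -17.889)
f + 30*I = 250 + 30*(-8*√5) = 250 - 240*√5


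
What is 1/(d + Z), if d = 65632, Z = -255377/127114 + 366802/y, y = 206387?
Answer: 26234677118/1721828247785105 ≈ 1.5237e-5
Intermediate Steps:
Z = -6080823471/26234677118 (Z = -255377/127114 + 366802/206387 = -6080823471/26234677118 ≈ -0.23179)
1/(d + Z) = 1/(65632 - 6080823471/26234677118) = 1/(1721828247785105/26234677118) = 26234677118/1721828247785105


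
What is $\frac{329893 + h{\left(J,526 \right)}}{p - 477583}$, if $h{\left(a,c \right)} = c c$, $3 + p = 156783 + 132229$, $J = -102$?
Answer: $- \frac{606569}{188574} \approx -3.2166$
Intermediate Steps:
$p = 289009$ ($p = -3 + \left(156783 + 132229\right) = -3 + 289012 = 289009$)
$h{\left(a,c \right)} = c^{2}$
$\frac{329893 + h{\left(J,526 \right)}}{p - 477583} = \frac{329893 + 526^{2}}{289009 - 477583} = \frac{329893 + 276676}{-188574} = 606569 \left(- \frac{1}{188574}\right) = - \frac{606569}{188574}$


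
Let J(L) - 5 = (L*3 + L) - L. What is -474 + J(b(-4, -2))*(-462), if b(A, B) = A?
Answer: 2760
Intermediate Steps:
J(L) = 5 + 3*L (J(L) = 5 + ((L*3 + L) - L) = 5 + ((3*L + L) - L) = 5 + (4*L - L) = 5 + 3*L)
-474 + J(b(-4, -2))*(-462) = -474 + (5 + 3*(-4))*(-462) = -474 + (5 - 12)*(-462) = -474 - 7*(-462) = -474 + 3234 = 2760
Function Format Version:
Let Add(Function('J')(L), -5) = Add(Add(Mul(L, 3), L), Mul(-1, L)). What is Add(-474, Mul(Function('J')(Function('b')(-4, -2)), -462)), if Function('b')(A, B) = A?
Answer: 2760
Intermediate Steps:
Function('J')(L) = Add(5, Mul(3, L)) (Function('J')(L) = Add(5, Add(Add(Mul(L, 3), L), Mul(-1, L))) = Add(5, Add(Add(Mul(3, L), L), Mul(-1, L))) = Add(5, Add(Mul(4, L), Mul(-1, L))) = Add(5, Mul(3, L)))
Add(-474, Mul(Function('J')(Function('b')(-4, -2)), -462)) = Add(-474, Mul(Add(5, Mul(3, -4)), -462)) = Add(-474, Mul(Add(5, -12), -462)) = Add(-474, Mul(-7, -462)) = Add(-474, 3234) = 2760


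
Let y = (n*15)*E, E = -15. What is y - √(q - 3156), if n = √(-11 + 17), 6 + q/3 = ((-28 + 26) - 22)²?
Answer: -225*√6 - I*√1446 ≈ -551.13 - 38.026*I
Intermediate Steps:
q = 1710 (q = -18 + 3*((-28 + 26) - 22)² = -18 + 3*(-2 - 22)² = -18 + 3*(-24)² = -18 + 3*576 = -18 + 1728 = 1710)
n = √6 ≈ 2.4495
y = -225*√6 (y = (√6*15)*(-15) = (15*√6)*(-15) = -225*√6 ≈ -551.13)
y - √(q - 3156) = -225*√6 - √(1710 - 3156) = -225*√6 - √(-1446) = -225*√6 - I*√1446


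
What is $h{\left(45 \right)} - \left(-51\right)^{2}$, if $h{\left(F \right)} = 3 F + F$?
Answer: $-2421$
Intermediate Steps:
$h{\left(F \right)} = 4 F$
$h{\left(45 \right)} - \left(-51\right)^{2} = 4 \cdot 45 - \left(-51\right)^{2} = 180 - 2601 = -2421$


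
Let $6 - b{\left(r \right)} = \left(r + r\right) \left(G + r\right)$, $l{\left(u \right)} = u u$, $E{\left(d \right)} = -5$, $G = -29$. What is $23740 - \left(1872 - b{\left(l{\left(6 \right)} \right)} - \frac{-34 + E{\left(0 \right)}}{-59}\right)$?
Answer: $\frac{1260869}{59} \approx 21371.0$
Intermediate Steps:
$l{\left(u \right)} = u^{2}$
$b{\left(r \right)} = 6 - 2 r \left(-29 + r\right)$ ($b{\left(r \right)} = 6 - \left(r + r\right) \left(-29 + r\right) = 6 - 2 r \left(-29 + r\right)$)
$23740 - \left(1872 - b{\left(l{\left(6 \right)} \right)} - \frac{-34 + E{\left(0 \right)}}{-59}\right) = 23740 - \left(2370 - \frac{-34 - 5}{-59}\right) = 23740 + \left(\left(\left(6 - 2 \cdot 36^{2} + 58 \cdot 36\right) - - \frac{39}{59}\right) - 1872\right) = 23740 + \left(\left(\left(6 - 2592 + 2088\right) + \frac{39}{59}\right) - 1872\right) = 23740 + \left(\left(-498 + \frac{39}{59}\right) - 1872\right) = 23740 - \frac{139791}{59} = \frac{1260869}{59}$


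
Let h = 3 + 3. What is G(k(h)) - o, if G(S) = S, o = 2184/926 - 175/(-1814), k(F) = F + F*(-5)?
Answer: -22219081/839882 ≈ -26.455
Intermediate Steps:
h = 6
k(F) = -4*F (k(F) = F - 5*F = -4*F)
o = 2061913/839882 (o = 2184*(1/926) - 175*(-1/1814) = 1092/463 + 175/1814 = 2061913/839882 ≈ 2.4550)
G(k(h)) - o = -4*6 - 1*2061913/839882 = -24 - 2061913/839882 = -22219081/839882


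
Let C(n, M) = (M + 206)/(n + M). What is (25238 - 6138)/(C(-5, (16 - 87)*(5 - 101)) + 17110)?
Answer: 32522525/29135808 ≈ 1.1162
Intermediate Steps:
C(n, M) = (206 + M)/(M + n)
(25238 - 6138)/(C(-5, (16 - 87)*(5 - 101)) + 17110) = (25238 - 6138)/((206 + (16 - 87)*(5 - 101))/((16 - 87)*(5 - 101) - 5) + 17110) = 19100/((206 - 71*(-96))/(-71*(-96) - 5) + 17110) = 19100/((206 + 6816)/(6816 - 5) + 17110) = 19100/(7022/6811 + 17110) = 19100/(116543232/6811) = 19100*(6811/116543232) = 32522525/29135808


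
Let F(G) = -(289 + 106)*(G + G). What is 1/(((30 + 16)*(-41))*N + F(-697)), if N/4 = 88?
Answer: -1/113242 ≈ -8.8306e-6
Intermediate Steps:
N = 352 (N = 4*88 = 352)
F(G) = -790*G (F(G) = -395*2*G = -790*G)
1/(((30 + 16)*(-41))*N + F(-697)) = 1/(((30 + 16)*(-41))*352 - 790*(-697)) = 1/((46*(-41))*352 + 550630) = 1/(-1886*352 + 550630) = 1/(-663872 + 550630) = 1/(-113242) = -1/113242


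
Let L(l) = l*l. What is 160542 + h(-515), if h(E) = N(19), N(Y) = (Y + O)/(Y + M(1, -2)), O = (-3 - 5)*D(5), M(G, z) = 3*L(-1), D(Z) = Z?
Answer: 3531903/22 ≈ 1.6054e+5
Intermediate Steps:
L(l) = l²
M(G, z) = 3 (M(G, z) = 3*(-1)² = 3*1 = 3)
O = -40 (O = (-3 - 5)*5 = -8*5 = -40)
N(Y) = (-40 + Y)/(3 + Y) (N(Y) = (Y - 40)/(Y + 3) = (-40 + Y)/(3 + Y))
h(E) = -21/22 (h(E) = (-40 + 19)/(3 + 19) = -21/22)
160542 + h(-515) = 160542 - 21/22 = 3531903/22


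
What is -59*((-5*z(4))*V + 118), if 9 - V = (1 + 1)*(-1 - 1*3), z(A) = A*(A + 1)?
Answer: 93338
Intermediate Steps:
z(A) = A*(1 + A)
V = 17 (V = 9 - (1 + 1)*(-1 - 1*3) = 9 - 2*(-1 - 3) = 9 - 2*(-4) = 9 - 1*(-8) = 9 + 8 = 17)
-59*((-5*z(4))*V + 118) = -59*(-20*(1 + 4)*17 + 118) = -59*(-20*5*17 + 118) = -59*(-5*20*17 + 118) = -59*(-100*17 + 118) = -59*(-1700 + 118) = -59*(-1582) = 93338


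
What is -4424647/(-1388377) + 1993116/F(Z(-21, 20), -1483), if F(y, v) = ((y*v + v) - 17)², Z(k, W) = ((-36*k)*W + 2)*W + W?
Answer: 74185407149689516355461/23278085917801877150400 ≈ 3.1869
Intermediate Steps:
Z(k, W) = W + W*(2 - 36*W*k) (Z(k, W) = (-36*W*k + 2)*W + W = (2 - 36*W*k)*W + W = W*(2 - 36*W*k) + W = W + W*(2 - 36*W*k))
F(y, v) = (-17 + v + v*y)² (F(y, v) = ((v*y + v) - 17)² = ((v + v*y) - 17)² = (-17 + v + v*y)²)
-4424647/(-1388377) + 1993116/F(Z(-21, 20), -1483) = -4424647/(-1388377) + 1993116/((-17 - 1483 - 4449*20*(1 - 12*20*(-21)))²) = -4424647*(-1/1388377) + 1993116/((-17 - 1483 - 4449*20*(1 + 5040))²) = 4424647/1388377 + 1993116/((-17 - 1483 - 4449*20*5041)²) = 4424647/1388377 + 1993116/((-17 - 1483 - 1483*302460)²) = 4424647/1388377 + 1993116/((-17 - 1483 - 448548180)²) = 4424647/1388377 + 1993116/((-448549680)²) = 4424647/1388377 + 1993116/201196815428102400 = 4424647/1388377 + 1993116*(1/201196815428102400) = 4424647/1388377 + 166093/16766401285675200 = 74185407149689516355461/23278085917801877150400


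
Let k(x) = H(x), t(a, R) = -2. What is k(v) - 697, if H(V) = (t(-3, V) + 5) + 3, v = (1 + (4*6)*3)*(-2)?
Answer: -691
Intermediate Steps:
v = -146 (v = (1 + 24*3)*(-2) = (1 + 72)*(-2) = 73*(-2) = -146)
H(V) = 6 (H(V) = (-2 + 5) + 3 = 3 + 3 = 6)
k(x) = 6
k(v) - 697 = 6 - 697 = -691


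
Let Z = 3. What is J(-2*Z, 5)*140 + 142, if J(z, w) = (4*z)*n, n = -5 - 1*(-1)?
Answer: 13582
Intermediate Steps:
n = -4 (n = -5 + 1 = -4)
J(z, w) = -16*z (J(z, w) = (4*z)*(-4) = -16*z)
J(-2*Z, 5)*140 + 142 = -(-32)*3*140 + 142 = -16*(-6)*140 + 142 = 96*140 + 142 = 13440 + 142 = 13582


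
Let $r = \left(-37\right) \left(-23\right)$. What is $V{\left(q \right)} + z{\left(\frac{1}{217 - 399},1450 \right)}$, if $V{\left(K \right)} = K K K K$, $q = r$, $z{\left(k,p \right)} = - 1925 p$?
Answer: $524464297151$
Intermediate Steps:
$r = 851$
$q = 851$
$V{\left(K \right)} = K^{4}$ ($V{\left(K \right)} = K K^{2} K = K^{3} K = K^{4}$)
$V{\left(q \right)} + z{\left(\frac{1}{217 - 399},1450 \right)} = 851^{4} - 2791250 = 524467088401 - 2791250 = 524464297151$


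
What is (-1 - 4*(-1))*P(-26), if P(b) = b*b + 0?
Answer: 2028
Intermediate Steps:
P(b) = b**2 (P(b) = b**2 + 0 = b**2)
(-1 - 4*(-1))*P(-26) = (-1 - 4*(-1))*(-26)**2 = (-1 + 4)*676 = 3*676 = 2028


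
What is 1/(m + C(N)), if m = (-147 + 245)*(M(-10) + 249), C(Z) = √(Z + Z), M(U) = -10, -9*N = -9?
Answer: 11711/274295041 - √2/548590082 ≈ 4.2692e-5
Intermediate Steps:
N = 1 (N = -⅑*(-9) = 1)
C(Z) = √2*√Z (C(Z) = √(2*Z) = √2*√Z)
m = 23422 (m = (-147 + 245)*(-10 + 249) = 98*239 = 23422)
1/(m + C(N)) = 1/(23422 + √2*√1) = 1/(23422 + √2*1) = 1/(23422 + √2)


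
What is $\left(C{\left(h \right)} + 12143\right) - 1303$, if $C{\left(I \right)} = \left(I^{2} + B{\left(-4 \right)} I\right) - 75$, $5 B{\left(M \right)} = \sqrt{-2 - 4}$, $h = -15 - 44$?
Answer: $14246 - \frac{59 i \sqrt{6}}{5} \approx 14246.0 - 28.904 i$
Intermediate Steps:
$h = -59$ ($h = -15 - 44 = -59$)
$B{\left(M \right)} = \frac{i \sqrt{6}}{5}$ ($B{\left(M \right)} = \frac{\sqrt{-2 - 4}}{5} = \frac{\sqrt{-6}}{5} = \frac{i \sqrt{6}}{5}$)
$C{\left(I \right)} = -75 + I^{2} + \frac{i I \sqrt{6}}{5}$ ($C{\left(I \right)} = \left(I^{2} + \frac{i \sqrt{6}}{5} I\right) - 75 = \left(I^{2} + \frac{i I \sqrt{6}}{5}\right) - 75 = -75 + I^{2} + \frac{i I \sqrt{6}}{5}$)
$\left(C{\left(h \right)} + 12143\right) - 1303 = \left(\left(-75 + \left(-59\right)^{2} + \frac{1}{5} i \left(-59\right) \sqrt{6}\right) + 12143\right) - 1303 = \left(\left(-75 + 3481 - \frac{59 i \sqrt{6}}{5}\right) + 12143\right) - 1303 = \left(\left(3406 - \frac{59 i \sqrt{6}}{5}\right) + 12143\right) - 1303 = \left(15549 - \frac{59 i \sqrt{6}}{5}\right) - 1303 = 14246 - \frac{59 i \sqrt{6}}{5}$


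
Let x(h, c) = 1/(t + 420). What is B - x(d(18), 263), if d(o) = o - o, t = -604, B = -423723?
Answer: -77965031/184 ≈ -4.2372e+5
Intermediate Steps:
d(o) = 0
x(h, c) = -1/184 (x(h, c) = 1/(-604 + 420) = 1/(-184) = -1/184)
B - x(d(18), 263) = -423723 - 1*(-1/184) = -423723 + 1/184 = -77965031/184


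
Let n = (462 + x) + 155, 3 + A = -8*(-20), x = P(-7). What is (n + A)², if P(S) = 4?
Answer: 605284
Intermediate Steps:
x = 4
A = 157 (A = -3 - 8*(-20) = -3 + 160 = 157)
n = 621 (n = (462 + 4) + 155 = 466 + 155 = 621)
(n + A)² = (621 + 157)² = 778² = 605284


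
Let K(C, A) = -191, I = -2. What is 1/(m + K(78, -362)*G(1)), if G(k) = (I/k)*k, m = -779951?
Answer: -1/779569 ≈ -1.2828e-6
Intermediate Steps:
G(k) = -2 (G(k) = (-2/k)*k = -2)
1/(m + K(78, -362)*G(1)) = 1/(-779951 - 191*(-2)) = 1/(-779951 + 382) = 1/(-779569) = -1/779569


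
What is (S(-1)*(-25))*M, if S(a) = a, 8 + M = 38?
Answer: 750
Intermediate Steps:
M = 30 (M = -8 + 38 = 30)
(S(-1)*(-25))*M = -1*(-25)*30 = 25*30 = 750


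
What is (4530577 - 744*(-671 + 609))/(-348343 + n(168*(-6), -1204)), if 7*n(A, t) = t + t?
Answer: -106435/8109 ≈ -13.126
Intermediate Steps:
n(A, t) = 2*t/7 (n(A, t) = (t + t)/7 = (2*t)/7 = 2*t/7)
(4530577 - 744*(-671 + 609))/(-348343 + n(168*(-6), -1204)) = (4530577 - 744*(-671 + 609))/(-348343 + (2/7)*(-1204)) = (4530577 - 744*(-62))/(-348343 - 344) = (4530577 + 46128)/(-348687) = 4576705*(-1/348687) = -106435/8109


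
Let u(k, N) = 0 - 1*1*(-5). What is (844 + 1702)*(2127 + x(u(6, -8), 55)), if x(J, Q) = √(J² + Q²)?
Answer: 5415342 + 12730*√122 ≈ 5.5560e+6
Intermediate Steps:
u(k, N) = 5 (u(k, N) = 0 - (-5) = 0 - 1*(-5) = 0 + 5 = 5)
(844 + 1702)*(2127 + x(u(6, -8), 55)) = (844 + 1702)*(2127 + √(5² + 55²)) = 2546*(2127 + √(25 + 3025)) = 2546*(2127 + √3050) = 2546*(2127 + 5*√122) = 5415342 + 12730*√122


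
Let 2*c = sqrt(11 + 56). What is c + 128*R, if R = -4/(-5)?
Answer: 512/5 + sqrt(67)/2 ≈ 106.49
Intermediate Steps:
c = sqrt(67)/2 (c = sqrt(11 + 56)/2 = sqrt(67)/2 ≈ 4.0927)
R = 4/5 (R = -4*(-1/5) = 4/5 ≈ 0.80000)
c + 128*R = sqrt(67)/2 + 128*(4/5) = sqrt(67)/2 + 512/5 = 512/5 + sqrt(67)/2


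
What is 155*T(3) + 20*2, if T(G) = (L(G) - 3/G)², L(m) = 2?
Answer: 195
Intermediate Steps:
T(G) = (2 - 3/G)²
155*T(3) + 20*2 = 155*((-3 + 2*3)²/3²) + 20*2 = 155*((-3 + 6)²/9) + 40 = 155*((⅑)*3²) + 40 = 155*((⅑)*9) + 40 = 155*1 + 40 = 155 + 40 = 195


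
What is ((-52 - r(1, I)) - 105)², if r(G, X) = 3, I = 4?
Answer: 25600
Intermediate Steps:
((-52 - r(1, I)) - 105)² = ((-52 - 1*3) - 105)² = ((-52 - 3) - 105)² = (-55 - 105)² = (-160)² = 25600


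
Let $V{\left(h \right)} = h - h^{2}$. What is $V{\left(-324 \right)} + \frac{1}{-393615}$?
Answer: $- \frac{41447659501}{393615} \approx -1.053 \cdot 10^{5}$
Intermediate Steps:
$V{\left(-324 \right)} + \frac{1}{-393615} = - 324 \left(1 - -324\right) + \frac{1}{-393615} = - 324 \left(1 + 324\right) - \frac{1}{393615} = \left(-324\right) 325 - \frac{1}{393615} = -105300 - \frac{1}{393615} = - \frac{41447659501}{393615}$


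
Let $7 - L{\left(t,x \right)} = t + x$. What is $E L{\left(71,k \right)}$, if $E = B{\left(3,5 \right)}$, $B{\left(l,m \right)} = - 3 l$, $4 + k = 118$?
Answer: $1602$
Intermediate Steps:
$k = 114$ ($k = -4 + 118 = 114$)
$L{\left(t,x \right)} = 7 - t - x$ ($L{\left(t,x \right)} = 7 - \left(t + x\right) = 7 - t - x$)
$E = -9$ ($E = \left(-3\right) 3 = -9$)
$E L{\left(71,k \right)} = - 9 \left(7 - 71 - 114\right) = \left(-9\right) \left(-178\right) = 1602$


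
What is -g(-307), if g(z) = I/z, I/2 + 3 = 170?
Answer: 334/307 ≈ 1.0879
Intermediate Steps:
I = 334 (I = -6 + 2*170 = -6 + 340 = 334)
g(z) = 334/z
-g(-307) = -334/(-307) = -334*(-1)/307 = -1*(-334/307) = 334/307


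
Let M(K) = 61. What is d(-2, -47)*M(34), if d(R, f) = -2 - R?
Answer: 0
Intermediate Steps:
d(-2, -47)*M(34) = (-2 - 1*(-2))*61 = (-2 + 2)*61 = 0*61 = 0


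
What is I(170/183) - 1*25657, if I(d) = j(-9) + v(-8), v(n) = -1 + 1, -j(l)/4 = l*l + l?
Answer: -25945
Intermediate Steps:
j(l) = -4*l - 4*l² (j(l) = -4*(l*l + l) = -4*(l² + l) = -4*(l + l²) = -4*l - 4*l²)
v(n) = 0
I(d) = -288 (I(d) = -4*(-9)*(1 - 9) + 0 = -4*(-9)*(-8) + 0 = -288 + 0 = -288)
I(170/183) - 1*25657 = -288 - 1*25657 = -288 - 25657 = -25945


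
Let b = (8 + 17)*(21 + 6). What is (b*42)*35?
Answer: 992250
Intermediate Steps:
b = 675 (b = 25*27 = 675)
(b*42)*35 = (675*42)*35 = 28350*35 = 992250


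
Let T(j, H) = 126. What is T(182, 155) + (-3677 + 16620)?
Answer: 13069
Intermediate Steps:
T(182, 155) + (-3677 + 16620) = 126 + (-3677 + 16620) = 126 + 12943 = 13069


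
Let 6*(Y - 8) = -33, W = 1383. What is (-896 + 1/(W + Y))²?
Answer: 6164365358596/7678441 ≈ 8.0282e+5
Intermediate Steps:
Y = 5/2 (Y = 8 + (⅙)*(-33) = 8 - 11/2 = 5/2 ≈ 2.5000)
(-896 + 1/(W + Y))² = (-896 + 1/(1383 + 5/2))² = (-896 + 1/(2771/2))² = (-896 + 2/2771)² = (-2482814/2771)² = 6164365358596/7678441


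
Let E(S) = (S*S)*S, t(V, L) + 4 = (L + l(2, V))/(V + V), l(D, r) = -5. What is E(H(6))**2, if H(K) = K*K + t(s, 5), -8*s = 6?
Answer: 1073741824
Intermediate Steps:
s = -3/4 (s = -1/8*6 = -3/4 ≈ -0.75000)
t(V, L) = -4 + (-5 + L)/(2*V) (t(V, L) = -4 + (L - 5)/(V + V) = -4 + (-5 + L)/((2*V)) = -4 + (-5 + L)*(1/(2*V)) = -4 + (-5 + L)/(2*V))
H(K) = -4 + K**2 (H(K) = K*K + (-5 + 5 - 8*(-3/4))/(2*(-3/4)) = K**2 + (1/2)*(-4/3)*(-5 + 5 + 6) = K**2 + (1/2)*(-4/3)*6 = K**2 - 4 = -4 + K**2)
E(S) = S**3 (E(S) = S**2*S = S**3)
E(H(6))**2 = ((-4 + 6**2)**3)**2 = ((-4 + 36)**3)**2 = (32**3)**2 = 32768**2 = 1073741824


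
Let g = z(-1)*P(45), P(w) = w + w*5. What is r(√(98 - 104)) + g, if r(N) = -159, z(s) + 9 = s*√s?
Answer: -2589 - 270*I ≈ -2589.0 - 270.0*I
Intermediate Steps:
z(s) = -9 + s^(3/2) (z(s) = -9 + s*√s = -9 + s^(3/2))
P(w) = 6*w (P(w) = w + 5*w = 6*w)
g = -2430 - 270*I (g = (-9 + (-1)^(3/2))*(6*45) = (-9 - I)*270 = -2430 - 270*I ≈ -2430.0 - 270.0*I)
r(√(98 - 104)) + g = -159 + (-2430 - 270*I) = -2589 - 270*I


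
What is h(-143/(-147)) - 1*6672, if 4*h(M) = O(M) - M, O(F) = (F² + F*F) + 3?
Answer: -144154072/21609 ≈ -6671.0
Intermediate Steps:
O(F) = 3 + 2*F² (O(F) = (F² + F²) + 3 = 2*F² + 3 = 3 + 2*F²)
h(M) = ¾ + M²/2 - M/4 (h(M) = ((3 + 2*M²) - M)/4 = (3 - M + 2*M²)/4 = ¾ + M²/2 - M/4)
h(-143/(-147)) - 1*6672 = (¾ + (-143/(-147))²/2 - (-143)/(4*(-147))) - 1*6672 = (¾ + (-143*(-1/147))²/2 - (-143)*(-1)/(4*147)) - 6672 = (¾ + (143/147)²/2 - ¼*143/147) - 6672 = (¾ + (½)*(20449/21609) - 143/588) - 6672 = (¾ + 20449/43218 - 143/588) - 6672 = 21176/21609 - 6672 = -144154072/21609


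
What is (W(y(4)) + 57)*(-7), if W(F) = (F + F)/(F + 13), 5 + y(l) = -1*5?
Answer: -1057/3 ≈ -352.33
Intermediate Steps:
y(l) = -10 (y(l) = -5 - 1*5 = -5 - 5 = -10)
W(F) = 2*F/(13 + F) (W(F) = (2*F)/(13 + F) = 2*F/(13 + F))
(W(y(4)) + 57)*(-7) = (2*(-10)/(13 - 10) + 57)*(-7) = (2*(-10)/3 + 57)*(-7) = (2*(-10)*(1/3) + 57)*(-7) = (-20/3 + 57)*(-7) = (151/3)*(-7) = -1057/3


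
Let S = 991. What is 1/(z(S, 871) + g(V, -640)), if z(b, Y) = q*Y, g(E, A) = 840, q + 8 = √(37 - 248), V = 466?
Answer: -6128/197625635 - 871*I*√211/197625635 ≈ -3.1008e-5 - 6.402e-5*I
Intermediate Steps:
q = -8 + I*√211 (q = -8 + √(37 - 248) = -8 + √(-211) = -8 + I*√211 ≈ -8.0 + 14.526*I)
z(b, Y) = Y*(-8 + I*√211) (z(b, Y) = (-8 + I*√211)*Y = Y*(-8 + I*√211))
1/(z(S, 871) + g(V, -640)) = 1/(871*(-8 + I*√211) + 840) = 1/((-6968 + 871*I*√211) + 840) = 1/(-6128 + 871*I*√211)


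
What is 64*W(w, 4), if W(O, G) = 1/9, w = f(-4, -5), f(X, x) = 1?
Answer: 64/9 ≈ 7.1111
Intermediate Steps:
w = 1
W(O, G) = 1/9
64*W(w, 4) = 64*(1/9) = 64/9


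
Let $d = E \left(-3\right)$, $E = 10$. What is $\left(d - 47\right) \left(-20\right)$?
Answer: $1540$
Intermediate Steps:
$d = -30$ ($d = 10 \left(-3\right) = -30$)
$\left(d - 47\right) \left(-20\right) = \left(-30 - 47\right) \left(-20\right) = \left(-77\right) \left(-20\right) = 1540$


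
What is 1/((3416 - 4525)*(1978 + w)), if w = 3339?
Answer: -1/5896553 ≈ -1.6959e-7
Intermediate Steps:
1/((3416 - 4525)*(1978 + w)) = 1/((3416 - 4525)*(1978 + 3339)) = 1/(-1109*5317) = 1/(-5896553) = -1/5896553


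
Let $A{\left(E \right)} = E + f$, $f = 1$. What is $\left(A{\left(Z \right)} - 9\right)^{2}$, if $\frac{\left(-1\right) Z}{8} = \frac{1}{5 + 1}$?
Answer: $\frac{784}{9} \approx 87.111$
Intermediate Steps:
$Z = - \frac{4}{3}$ ($Z = - \frac{8}{5 + 1} = - \frac{8}{6} = \left(-8\right) \frac{1}{6} = - \frac{4}{3} \approx -1.3333$)
$A{\left(E \right)} = 1 + E$ ($A{\left(E \right)} = E + 1 = 1 + E$)
$\left(A{\left(Z \right)} - 9\right)^{2} = \left(\left(1 - \frac{4}{3}\right) - 9\right)^{2} = \left(- \frac{1}{3} - 9\right)^{2} = \left(- \frac{28}{3}\right)^{2} = \frac{784}{9}$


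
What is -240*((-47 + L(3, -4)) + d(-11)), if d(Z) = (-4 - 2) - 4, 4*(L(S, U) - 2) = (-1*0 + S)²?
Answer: 12660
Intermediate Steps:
L(S, U) = 2 + S²/4 (L(S, U) = 2 + (-1*0 + S)²/4 = 2 + (0 + S)²/4 = 2 + S²/4)
d(Z) = -10 (d(Z) = -6 - 4 = -10)
-240*((-47 + L(3, -4)) + d(-11)) = -240*((-47 + (2 + (¼)*3²)) - 10) = -240*((-47 + (2 + (¼)*9)) - 10) = -240*((-47 + (2 + 9/4)) - 10) = -240*((-47 + 17/4) - 10) = -240*(-171/4 - 10) = -240*(-211/4) = 12660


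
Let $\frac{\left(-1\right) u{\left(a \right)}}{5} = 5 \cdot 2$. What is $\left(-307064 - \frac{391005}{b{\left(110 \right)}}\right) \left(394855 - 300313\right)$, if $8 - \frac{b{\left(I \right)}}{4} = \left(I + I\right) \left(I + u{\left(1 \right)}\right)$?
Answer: $- \frac{765920769450837}{26384} \approx -2.903 \cdot 10^{10}$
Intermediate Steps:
$u{\left(a \right)} = -50$ ($u{\left(a \right)} = - 5 \cdot 5 \cdot 2 = \left(-5\right) 10 = -50$)
$b{\left(I \right)} = 32 - 8 I \left(-50 + I\right)$ ($b{\left(I \right)} = 32 - 4 \left(I + I\right) \left(I - 50\right) = 32 - 4 \cdot 2 I \left(-50 + I\right) = 32 - 8 I \left(-50 + I\right)$)
$\left(-307064 - \frac{391005}{b{\left(110 \right)}}\right) \left(394855 - 300313\right) = \left(-307064 - \frac{391005}{32 - 8 \cdot 110^{2} + 400 \cdot 110}\right) \left(394855 - 300313\right) = \left(-307064 - \frac{391005}{32 - 96800 + 44000}\right) 94542 = \left(-307064 - \frac{391005}{-52768}\right) 94542 = \left(-307064 - - \frac{391005}{52768}\right) 94542 = \left(-307064 + \frac{391005}{52768}\right) 94542 = \left(- \frac{16202762147}{52768}\right) 94542 = - \frac{765920769450837}{26384}$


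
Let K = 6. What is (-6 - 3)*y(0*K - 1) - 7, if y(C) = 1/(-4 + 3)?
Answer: 2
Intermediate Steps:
y(C) = -1 (y(C) = 1/(-1) = -1)
(-6 - 3)*y(0*K - 1) - 7 = (-6 - 3)*(-1) - 7 = -9*(-1) - 7 = 9 - 7 = 2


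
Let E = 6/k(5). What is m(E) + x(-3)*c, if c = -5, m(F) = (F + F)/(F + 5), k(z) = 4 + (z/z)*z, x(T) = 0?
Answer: 4/17 ≈ 0.23529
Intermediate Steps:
k(z) = 4 + z (k(z) = 4 + 1*z = 4 + z)
E = ⅔ (E = 6/(4 + 5) = 6/9 = 6*(⅑) = ⅔ ≈ 0.66667)
m(F) = 2*F/(5 + F) (m(F) = (2*F)/(5 + F) = 2*F/(5 + F))
m(E) + x(-3)*c = 2*(⅔)/(5 + ⅔) + 0*(-5) = 2*(⅔)/(17/3) + 0 = 2*(⅔)*(3/17) + 0 = 4/17 + 0 = 4/17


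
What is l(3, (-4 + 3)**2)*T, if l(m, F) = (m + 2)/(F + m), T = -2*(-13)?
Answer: 65/2 ≈ 32.500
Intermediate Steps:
T = 26
l(m, F) = (2 + m)/(F + m)
l(3, (-4 + 3)**2)*T = ((2 + 3)/((-4 + 3)**2 + 3))*26 = (5/((-1)**2 + 3))*26 = (5/(1 + 3))*26 = (5/4)*26 = 65/2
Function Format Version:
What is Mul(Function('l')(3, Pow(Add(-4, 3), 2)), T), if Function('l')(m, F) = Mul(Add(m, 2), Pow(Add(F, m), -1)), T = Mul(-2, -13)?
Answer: Rational(65, 2) ≈ 32.500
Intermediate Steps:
T = 26
Function('l')(m, F) = Mul(Pow(Add(F, m), -1), Add(2, m)) (Function('l')(m, F) = Mul(Add(2, m), Pow(Add(F, m), -1)) = Mul(Pow(Add(F, m), -1), Add(2, m)))
Mul(Function('l')(3, Pow(Add(-4, 3), 2)), T) = Mul(Mul(Pow(Add(Pow(Add(-4, 3), 2), 3), -1), Add(2, 3)), 26) = Mul(Mul(Pow(Add(Pow(-1, 2), 3), -1), 5), 26) = Mul(Mul(Pow(Add(1, 3), -1), 5), 26) = Mul(Mul(Pow(4, -1), 5), 26) = Mul(Mul(Rational(1, 4), 5), 26) = Mul(Rational(5, 4), 26) = Rational(65, 2)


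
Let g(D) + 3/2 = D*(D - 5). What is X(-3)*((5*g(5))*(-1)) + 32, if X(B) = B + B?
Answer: -13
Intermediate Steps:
g(D) = -3/2 + D*(-5 + D) (g(D) = -3/2 + D*(D - 5) = -3/2 + D*(-5 + D))
X(B) = 2*B
X(-3)*((5*g(5))*(-1)) + 32 = (2*(-3))*((5*(-3/2 + 5² - 5*5))*(-1)) + 32 = -6*5*(-3/2 + 25 - 25)*(-1) + 32 = -6*5*(-3/2)*(-1) + 32 = -(-45)*(-1) + 32 = -6*15/2 + 32 = -45 + 32 = -13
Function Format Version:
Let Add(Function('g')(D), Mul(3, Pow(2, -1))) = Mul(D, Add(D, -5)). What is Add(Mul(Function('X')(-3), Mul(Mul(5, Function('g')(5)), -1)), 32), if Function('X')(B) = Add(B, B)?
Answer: -13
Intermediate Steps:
Function('g')(D) = Add(Rational(-3, 2), Mul(D, Add(-5, D))) (Function('g')(D) = Add(Rational(-3, 2), Mul(D, Add(D, -5))) = Add(Rational(-3, 2), Mul(D, Add(-5, D))))
Function('X')(B) = Mul(2, B)
Add(Mul(Function('X')(-3), Mul(Mul(5, Function('g')(5)), -1)), 32) = Add(Mul(Mul(2, -3), Mul(Mul(5, Add(Rational(-3, 2), Pow(5, 2), Mul(-5, 5))), -1)), 32) = Add(Mul(-6, Mul(Mul(5, Add(Rational(-3, 2), 25, -25)), -1)), 32) = Add(Mul(-6, Mul(Mul(5, Rational(-3, 2)), -1)), 32) = Add(Mul(-6, Mul(Rational(-15, 2), -1)), 32) = Add(Mul(-6, Rational(15, 2)), 32) = Add(-45, 32) = -13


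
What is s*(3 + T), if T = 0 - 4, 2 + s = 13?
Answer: -11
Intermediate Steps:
s = 11 (s = -2 + 13 = 11)
T = -4
s*(3 + T) = 11*(3 - 4) = 11*(-1) = -11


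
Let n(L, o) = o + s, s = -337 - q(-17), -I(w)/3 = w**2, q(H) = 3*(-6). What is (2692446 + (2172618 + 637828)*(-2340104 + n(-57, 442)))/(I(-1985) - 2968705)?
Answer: 328819377454/739469 ≈ 4.4467e+5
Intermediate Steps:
q(H) = -18
I(w) = -3*w**2
s = -319 (s = -337 - 1*(-18) = -337 + 18 = -319)
n(L, o) = -319 + o (n(L, o) = o - 319 = -319 + o)
(2692446 + (2172618 + 637828)*(-2340104 + n(-57, 442)))/(I(-1985) - 2968705) = (2692446 + (2172618 + 637828)*(-2340104 + (-319 + 442)))/(-3*(-1985)**2 - 2968705) = (2692446 + 2810446*(-2340104 + 123))/(-3*3940225 - 2968705) = (2692446 + 2810446*(-2339981))/(-11820675 - 2968705) = (2692446 - 6576390241526)/(-14789380) = -6576387549080*(-1/14789380) = 328819377454/739469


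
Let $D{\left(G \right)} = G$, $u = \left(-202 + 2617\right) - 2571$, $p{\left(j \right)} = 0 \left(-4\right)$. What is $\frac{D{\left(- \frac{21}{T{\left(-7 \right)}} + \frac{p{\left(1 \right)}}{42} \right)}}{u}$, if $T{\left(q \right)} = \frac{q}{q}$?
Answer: $\frac{7}{52} \approx 0.13462$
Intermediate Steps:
$p{\left(j \right)} = 0$
$T{\left(q \right)} = 1$
$u = -156$ ($u = 2415 - 2571 = -156$)
$\frac{D{\left(- \frac{21}{T{\left(-7 \right)}} + \frac{p{\left(1 \right)}}{42} \right)}}{u} = \frac{- \frac{21}{1} + \frac{0}{42}}{-156} = \left(\left(-21\right) 1 + 0 \cdot \frac{1}{42}\right) \left(- \frac{1}{156}\right) = \left(-21 + 0\right) \left(- \frac{1}{156}\right) = \left(-21\right) \left(- \frac{1}{156}\right) = \frac{7}{52}$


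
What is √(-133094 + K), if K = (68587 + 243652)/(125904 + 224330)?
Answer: I*√56490358921042/20602 ≈ 364.82*I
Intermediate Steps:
K = 18367/20602 (K = 312239/350234 = 312239*(1/350234) = 18367/20602 ≈ 0.89152)
√(-133094 + K) = √(-133094 + 18367/20602) = √(-2741984221/20602) = I*√56490358921042/20602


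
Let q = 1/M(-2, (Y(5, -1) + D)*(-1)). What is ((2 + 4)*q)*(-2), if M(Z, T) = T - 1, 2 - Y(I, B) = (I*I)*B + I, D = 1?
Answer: ½ ≈ 0.50000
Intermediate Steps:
Y(I, B) = 2 - I - B*I² (Y(I, B) = 2 - ((I*I)*B + I) = 2 - (I²*B + I) = 2 - (B*I² + I) = 2 - (I + B*I²) = 2 + (-I - B*I²) = 2 - I - B*I²)
M(Z, T) = -1 + T
q = -1/24 (q = 1/(-1 + ((2 - 1*5 - 1*(-1)*5²) + 1)*(-1)) = 1/(-1 + ((2 - 5 - 1*(-1)*25) + 1)*(-1)) = 1/(-1 + ((2 - 5 + 25) + 1)*(-1)) = 1/(-1 + (22 + 1)*(-1)) = 1/(-1 + 23*(-1)) = 1/(-1 - 23) = 1/(-24) = -1/24 ≈ -0.041667)
((2 + 4)*q)*(-2) = ((2 + 4)*(-1/24))*(-2) = (6*(-1/24))*(-2) = -¼*(-2) = ½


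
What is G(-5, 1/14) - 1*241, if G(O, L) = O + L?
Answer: -3443/14 ≈ -245.93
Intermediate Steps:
G(O, L) = L + O
G(-5, 1/14) - 1*241 = (1/14 - 5) - 1*241 = (1/14 - 5) - 241 = -69/14 - 241 = -3443/14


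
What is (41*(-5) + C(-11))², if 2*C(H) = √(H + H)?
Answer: (410 - I*√22)²/4 ≈ 42020.0 - 961.54*I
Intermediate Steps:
C(H) = √2*√H/2 (C(H) = √(H + H)/2 = √(2*H)/2 = (√2*√H)/2 = √2*√H/2)
(41*(-5) + C(-11))² = (41*(-5) + √2*√(-11)/2)² = (-205 + √2*(I*√11)/2)² = (-205 + I*√22/2)²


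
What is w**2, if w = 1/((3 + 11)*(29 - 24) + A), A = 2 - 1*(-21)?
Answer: 1/8649 ≈ 0.00011562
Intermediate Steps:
A = 23 (A = 2 + 21 = 23)
w = 1/93 (w = 1/((3 + 11)*(29 - 24) + 23) = 1/(14*5 + 23) = 1/(70 + 23) = 1/93 ≈ 0.010753)
w**2 = (1/93)**2 = 1/8649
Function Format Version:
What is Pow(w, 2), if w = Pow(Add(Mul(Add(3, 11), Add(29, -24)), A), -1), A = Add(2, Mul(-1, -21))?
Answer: Rational(1, 8649) ≈ 0.00011562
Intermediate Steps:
A = 23 (A = Add(2, 21) = 23)
w = Rational(1, 93) (w = Pow(Add(Mul(Add(3, 11), Add(29, -24)), 23), -1) = Pow(Add(Mul(14, 5), 23), -1) = Pow(Add(70, 23), -1) = Pow(93, -1) = Rational(1, 93) ≈ 0.010753)
Pow(w, 2) = Pow(Rational(1, 93), 2) = Rational(1, 8649)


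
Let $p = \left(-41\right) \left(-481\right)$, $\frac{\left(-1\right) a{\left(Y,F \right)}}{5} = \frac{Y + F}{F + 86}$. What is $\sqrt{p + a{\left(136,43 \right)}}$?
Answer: $\frac{\sqrt{328061706}}{129} \approx 140.41$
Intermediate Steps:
$a{\left(Y,F \right)} = - \frac{5 \left(F + Y\right)}{86 + F}$ ($a{\left(Y,F \right)} = - 5 \frac{Y + F}{F + 86} = - 5 \frac{F + Y}{86 + F} = - \frac{5 \left(F + Y\right)}{86 + F}$)
$p = 19721$
$\sqrt{p + a{\left(136,43 \right)}} = \sqrt{19721 + \frac{5 \left(\left(-1\right) 43 - 136\right)}{86 + 43}} = \sqrt{19721 + \frac{5 \left(-43 - 136\right)}{129}} = \sqrt{19721 + 5 \cdot \frac{1}{129} \left(-179\right)} = \sqrt{19721 - \frac{895}{129}} = \sqrt{\frac{2543114}{129}} = \frac{\sqrt{328061706}}{129}$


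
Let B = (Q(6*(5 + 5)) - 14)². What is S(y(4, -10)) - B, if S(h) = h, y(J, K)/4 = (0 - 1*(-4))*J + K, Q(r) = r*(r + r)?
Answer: -51638572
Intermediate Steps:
Q(r) = 2*r² (Q(r) = r*(2*r) = 2*r²)
y(J, K) = 4*K + 16*J (y(J, K) = 4*((0 - 1*(-4))*J + K) = 4*((0 + 4)*J + K) = 4*(4*J + K) = 4*(K + 4*J) = 4*K + 16*J)
B = 51638596 (B = (2*(6*(5 + 5))² - 14)² = (2*(6*10)² - 14)² = (2*60² - 14)² = (2*3600 - 14)² = (7200 - 14)² = 7186² = 51638596)
S(y(4, -10)) - B = (4*(-10) + 16*4) - 1*51638596 = (-40 + 64) - 51638596 = 24 - 51638596 = -51638572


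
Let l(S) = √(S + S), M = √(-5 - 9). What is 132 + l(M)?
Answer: 132 + 2^(¾)*7^(¼)*√I ≈ 133.93 + 1.9343*I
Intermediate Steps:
M = I*√14 (M = √(-14) = I*√14 ≈ 3.7417*I)
l(S) = √2*√S (l(S) = √(2*S) = √2*√S)
132 + l(M) = 132 + √2*√(I*√14) = 132 + √2*(14^(¼)*√I) = 132 + 2^(¾)*7^(¼)*√I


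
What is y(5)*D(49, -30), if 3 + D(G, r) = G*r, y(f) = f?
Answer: -7365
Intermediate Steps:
D(G, r) = -3 + G*r
y(5)*D(49, -30) = 5*(-3 + 49*(-30)) = 5*(-3 - 1470) = 5*(-1473) = -7365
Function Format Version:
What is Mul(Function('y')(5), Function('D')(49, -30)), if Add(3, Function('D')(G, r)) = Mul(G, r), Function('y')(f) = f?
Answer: -7365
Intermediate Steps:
Function('D')(G, r) = Add(-3, Mul(G, r))
Mul(Function('y')(5), Function('D')(49, -30)) = Mul(5, Add(-3, Mul(49, -30))) = Mul(5, Add(-3, -1470)) = Mul(5, -1473) = -7365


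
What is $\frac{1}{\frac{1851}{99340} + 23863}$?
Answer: $\frac{99340}{2370552271} \approx 4.1906 \cdot 10^{-5}$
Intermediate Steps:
$\frac{1}{\frac{1851}{99340} + 23863} = \frac{1}{\frac{2370552271}{99340}} = \frac{99340}{2370552271}$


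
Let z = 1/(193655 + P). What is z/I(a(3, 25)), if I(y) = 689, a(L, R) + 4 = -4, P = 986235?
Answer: 1/812944210 ≈ 1.2301e-9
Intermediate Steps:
a(L, R) = -8 (a(L, R) = -4 - 4 = -8)
z = 1/1179890 (z = 1/(193655 + 986235) = 1/1179890 ≈ 8.4754e-7)
z/I(a(3, 25)) = (1/1179890)/689 = (1/1179890)*(1/689) = 1/812944210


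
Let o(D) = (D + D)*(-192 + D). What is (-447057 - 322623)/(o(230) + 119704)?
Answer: -16035/2858 ≈ -5.6106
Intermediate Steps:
o(D) = 2*D*(-192 + D) (o(D) = (2*D)*(-192 + D) = 2*D*(-192 + D))
(-447057 - 322623)/(o(230) + 119704) = (-447057 - 322623)/(2*230*(-192 + 230) + 119704) = -769680/(2*230*38 + 119704) = -769680/(17480 + 119704) = -769680/137184 = -769680*1/137184 = -16035/2858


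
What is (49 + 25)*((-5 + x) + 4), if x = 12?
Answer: 814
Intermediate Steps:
(49 + 25)*((-5 + x) + 4) = (49 + 25)*((-5 + 12) + 4) = 74*(7 + 4) = 74*11 = 814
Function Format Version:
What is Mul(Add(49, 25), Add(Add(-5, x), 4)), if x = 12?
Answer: 814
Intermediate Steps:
Mul(Add(49, 25), Add(Add(-5, x), 4)) = Mul(Add(49, 25), Add(Add(-5, 12), 4)) = Mul(74, Add(7, 4)) = Mul(74, 11) = 814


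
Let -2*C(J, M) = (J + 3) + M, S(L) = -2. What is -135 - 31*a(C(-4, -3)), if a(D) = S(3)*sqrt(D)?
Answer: -135 + 62*sqrt(2) ≈ -47.319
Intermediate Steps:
C(J, M) = -3/2 - J/2 - M/2 (C(J, M) = -((J + 3) + M)/2 = -((3 + J) + M)/2 = -(3 + J + M)/2 = -3/2 - J/2 - M/2)
a(D) = -2*sqrt(D)
-135 - 31*a(C(-4, -3)) = -135 - (-62)*sqrt(-3/2 - 1/2*(-4) - 1/2*(-3)) = -135 - (-62)*sqrt(-3/2 + 2 + 3/2) = -135 - (-62)*sqrt(2) = -135 + 62*sqrt(2)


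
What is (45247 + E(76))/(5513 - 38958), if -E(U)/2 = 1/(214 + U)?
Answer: -6560814/4849525 ≈ -1.3529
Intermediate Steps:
E(U) = -2/(214 + U)
(45247 + E(76))/(5513 - 38958) = (45247 - 2/(214 + 76))/(5513 - 38958) = (45247 - 2/290)/(-33445) = (45247 - 2*1/290)*(-1/33445) = (45247 - 1/145)*(-1/33445) = (6560814/145)*(-1/33445) = -6560814/4849525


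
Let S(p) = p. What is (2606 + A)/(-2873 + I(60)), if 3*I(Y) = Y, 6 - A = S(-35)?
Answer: -2647/2853 ≈ -0.92780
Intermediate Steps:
A = 41 (A = 6 - 1*(-35) = 6 + 35 = 41)
I(Y) = Y/3
(2606 + A)/(-2873 + I(60)) = (2606 + 41)/(-2873 + (⅓)*60) = 2647/(-2873 + 20) = 2647/(-2853) = 2647*(-1/2853) = -2647/2853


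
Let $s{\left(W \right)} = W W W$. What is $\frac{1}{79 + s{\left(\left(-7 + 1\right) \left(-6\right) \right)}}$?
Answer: $\frac{1}{46735} \approx 2.1397 \cdot 10^{-5}$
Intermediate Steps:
$s{\left(W \right)} = W^{3}$ ($s{\left(W \right)} = W^{2} W = W^{3}$)
$\frac{1}{79 + s{\left(\left(-7 + 1\right) \left(-6\right) \right)}} = \frac{1}{79 + \left(\left(-7 + 1\right) \left(-6\right)\right)^{3}} = \frac{1}{79 + \left(\left(-6\right) \left(-6\right)\right)^{3}} = \frac{1}{79 + 36^{3}} = \frac{1}{79 + 46656} = \frac{1}{46735}$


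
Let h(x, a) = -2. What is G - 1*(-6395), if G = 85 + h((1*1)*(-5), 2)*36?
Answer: 6408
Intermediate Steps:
G = 13 (G = 85 - 2*36 = 85 - 72 = 13)
G - 1*(-6395) = 13 - 1*(-6395) = 13 + 6395 = 6408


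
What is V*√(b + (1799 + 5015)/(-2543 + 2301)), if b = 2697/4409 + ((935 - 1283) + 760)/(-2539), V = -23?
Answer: -23*I*√420135832699902282/123138961 ≈ -121.07*I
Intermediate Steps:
b = 5031175/11194451 (b = 2697*(1/4409) + (-348 + 760)*(-1/2539) = 2697/4409 + 412*(-1/2539) = 2697/4409 - 412/2539 = 5031175/11194451 ≈ 0.44943)
V*√(b + (1799 + 5015)/(-2543 + 2301)) = -23*√(5031175/11194451 + (1799 + 5015)/(-2543 + 2301)) = -23*√(5031175/11194451 + 6814/(-242)) = -23*√(5031175/11194451 + 6814*(-1/242)) = -23*√(5031175/11194451 - 3407/121) = -23*I*√420135832699902282/123138961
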